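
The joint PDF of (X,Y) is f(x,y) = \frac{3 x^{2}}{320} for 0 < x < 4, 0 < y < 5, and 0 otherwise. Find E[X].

f_X(x) = ∫_0^5 \frac{3 x^{2}}{320} dy = \frac{3 x^{2}}{64}
E[X] = ∫_0^4 x × (\frac{3 x^{2}}{64}) dx = 3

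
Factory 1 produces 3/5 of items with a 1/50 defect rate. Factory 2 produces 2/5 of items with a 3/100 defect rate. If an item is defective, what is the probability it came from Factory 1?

Using Bayes' theorem:
P(F1) = 3/5, P(D|F1) = 1/50
P(F2) = 2/5, P(D|F2) = 3/100
P(D) = P(D|F1)P(F1) + P(D|F2)P(F2)
     = \frac{3}{125}
P(F1|D) = P(D|F1)P(F1) / P(D)
= \frac{1}{2}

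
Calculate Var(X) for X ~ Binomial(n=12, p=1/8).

For X ~ Binomial(n=12, p=1/8):
Var(X) = \frac{21}{16}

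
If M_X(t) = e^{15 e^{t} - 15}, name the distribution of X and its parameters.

The MGF M(t) = e^{15 e^{t} - 15} is the standard form for the Poisson distribution.
Comparing with the known MGF formula identifies: Poisson(λ=15)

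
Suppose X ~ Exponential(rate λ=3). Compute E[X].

For X ~ Exponential(rate λ=3), the expected value is:
E[X] = \frac{1}{3}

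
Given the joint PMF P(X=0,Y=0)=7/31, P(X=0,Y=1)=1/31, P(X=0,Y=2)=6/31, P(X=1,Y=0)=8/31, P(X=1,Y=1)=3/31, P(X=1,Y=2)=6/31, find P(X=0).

P(X=0) = P(X=0,Y=0) + P(X=0,Y=1) + P(X=0,Y=2)
= 7/31 + 1/31 + 6/31
= 14/31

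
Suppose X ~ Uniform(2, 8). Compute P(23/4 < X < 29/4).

P(23/4 < X < 29/4) = ∫_{23/4}^{29/4} f(x) dx
where f(x) = \frac{1}{6}
= \frac{1}{4}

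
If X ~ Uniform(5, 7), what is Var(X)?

For X ~ Uniform(5, 7):
Var(X) = \frac{1}{3}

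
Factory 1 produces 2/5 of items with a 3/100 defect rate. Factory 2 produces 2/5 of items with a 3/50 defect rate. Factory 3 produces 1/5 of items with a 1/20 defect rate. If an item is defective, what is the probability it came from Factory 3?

Using Bayes' theorem:
P(F1) = 2/5, P(D|F1) = 3/100
P(F2) = 2/5, P(D|F2) = 3/50
P(F3) = 1/5, P(D|F3) = 1/20
P(D) = P(D|F1)P(F1) + P(D|F2)P(F2) + P(D|F3)P(F3)
     = \frac{23}{500}
P(F3|D) = P(D|F3)P(F3) / P(D)
= \frac{5}{23}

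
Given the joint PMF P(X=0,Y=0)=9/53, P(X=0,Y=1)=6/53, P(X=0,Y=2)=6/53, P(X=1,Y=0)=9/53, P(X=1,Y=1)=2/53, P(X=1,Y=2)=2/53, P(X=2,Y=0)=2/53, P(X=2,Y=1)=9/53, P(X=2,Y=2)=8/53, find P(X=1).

P(X=1) = P(X=1,Y=0) + P(X=1,Y=1) + P(X=1,Y=2)
= 9/53 + 2/53 + 2/53
= 13/53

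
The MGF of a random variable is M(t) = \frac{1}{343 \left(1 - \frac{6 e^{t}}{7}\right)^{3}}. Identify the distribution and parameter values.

The MGF M(t) = \frac{1}{343 \left(1 - \frac{6 e^{t}}{7}\right)^{3}} is the standard form for the NegativeBinomial distribution.
Comparing with the known MGF formula identifies: NegBin(r=3, p=1/7), X = failures before r-th success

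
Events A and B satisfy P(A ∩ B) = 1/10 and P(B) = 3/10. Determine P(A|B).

P(A|B) = P(A ∩ B) / P(B)
= (1/10) / (3/10)
= 1/3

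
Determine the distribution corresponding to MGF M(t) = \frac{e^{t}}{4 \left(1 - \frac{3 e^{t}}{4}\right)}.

The MGF M(t) = \frac{e^{t}}{4 \left(1 - \frac{3 e^{t}}{4}\right)} is the standard form for the Geometric distribution.
Comparing with the known MGF formula identifies: Geometric(p=1/4), X = trial number of first success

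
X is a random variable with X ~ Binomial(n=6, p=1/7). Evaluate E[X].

For X ~ Binomial(n=6, p=1/7), the expected value is:
E[X] = \frac{6}{7}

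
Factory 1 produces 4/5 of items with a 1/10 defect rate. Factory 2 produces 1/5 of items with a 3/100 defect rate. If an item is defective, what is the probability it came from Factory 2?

Using Bayes' theorem:
P(F1) = 4/5, P(D|F1) = 1/10
P(F2) = 1/5, P(D|F2) = 3/100
P(D) = P(D|F1)P(F1) + P(D|F2)P(F2)
     = \frac{43}{500}
P(F2|D) = P(D|F2)P(F2) / P(D)
= \frac{3}{43}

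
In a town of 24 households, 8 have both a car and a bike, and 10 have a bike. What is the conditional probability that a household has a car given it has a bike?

P(A ∩ B) = 8/24 = 1/3
P(B) = 10/24 = 5/12
P(A|B) = P(A ∩ B) / P(B) = (1/3) / (5/12) = 4/5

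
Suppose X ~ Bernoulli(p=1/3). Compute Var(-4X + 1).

For X ~ Bernoulli(p=1/3):
Var(X) = \frac{2}{9}
Var(-4X + 1) = (-4)² × Var(X) = 16 × \frac{2}{9} = \frac{32}{9}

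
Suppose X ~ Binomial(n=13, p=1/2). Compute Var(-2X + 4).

For X ~ Binomial(n=13, p=1/2):
Var(X) = \frac{13}{4}
Var(-2X + 4) = (-2)² × Var(X) = 4 × \frac{13}{4} = 13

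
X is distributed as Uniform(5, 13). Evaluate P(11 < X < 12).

P(11 < X < 12) = ∫_{11}^{12} f(x) dx
where f(x) = \frac{1}{8}
= \frac{1}{8}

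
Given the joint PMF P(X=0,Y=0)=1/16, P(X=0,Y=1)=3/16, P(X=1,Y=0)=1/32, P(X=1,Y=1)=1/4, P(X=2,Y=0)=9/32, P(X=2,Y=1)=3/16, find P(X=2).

P(X=2) = P(X=2,Y=0) + P(X=2,Y=1)
= 9/32 + 3/16
= 15/32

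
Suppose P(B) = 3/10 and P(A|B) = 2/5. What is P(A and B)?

By definition, P(A|B) = P(A ∩ B) / P(B)
So P(A ∩ B) = P(A|B) × P(B)
= 2/5 × 3/10
= 3/25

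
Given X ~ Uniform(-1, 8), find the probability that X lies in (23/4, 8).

P(23/4 < X < 8) = ∫_{23/4}^{8} f(x) dx
where f(x) = \frac{1}{9}
= \frac{1}{4}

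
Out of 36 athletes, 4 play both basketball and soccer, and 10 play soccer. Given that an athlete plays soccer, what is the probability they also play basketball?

P(A ∩ B) = 4/36 = 1/9
P(B) = 10/36 = 5/18
P(A|B) = P(A ∩ B) / P(B) = (1/9) / (5/18) = 2/5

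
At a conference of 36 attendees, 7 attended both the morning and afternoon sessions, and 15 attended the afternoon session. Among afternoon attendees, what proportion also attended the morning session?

P(A ∩ B) = 7/36
P(B) = 15/36 = 5/12
P(A|B) = P(A ∩ B) / P(B) = (7/36) / (5/12) = 7/15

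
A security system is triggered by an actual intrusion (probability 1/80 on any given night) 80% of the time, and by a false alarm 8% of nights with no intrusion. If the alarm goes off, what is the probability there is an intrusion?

Let D = the rare event, + = positive/flagged.
P(D) = 1/80
P(+|D) = 80/100 = 4/5
P(+|D') = 8/100 = 2/25
P(+) = P(+|D)P(D) + P(+|D')P(D')
     = \frac{4}{5} × \frac{1}{80} + \frac{2}{25} × \frac{79}{80}
     = \frac{89}{1000}
P(D|+) = P(+|D)P(D)/P(+) = \frac{10}{89}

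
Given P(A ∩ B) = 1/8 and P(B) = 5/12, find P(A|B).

P(A|B) = P(A ∩ B) / P(B)
= (1/8) / (5/12)
= 3/10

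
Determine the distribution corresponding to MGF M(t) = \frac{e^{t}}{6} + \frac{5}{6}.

The MGF M(t) = \frac{e^{t}}{6} + \frac{5}{6} is the standard form for the Bernoulli distribution.
Comparing with the known MGF formula identifies: Bernoulli(p=1/6)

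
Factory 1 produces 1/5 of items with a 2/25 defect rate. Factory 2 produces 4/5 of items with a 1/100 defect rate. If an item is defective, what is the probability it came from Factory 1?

Using Bayes' theorem:
P(F1) = 1/5, P(D|F1) = 2/25
P(F2) = 4/5, P(D|F2) = 1/100
P(D) = P(D|F1)P(F1) + P(D|F2)P(F2)
     = \frac{3}{125}
P(F1|D) = P(D|F1)P(F1) / P(D)
= \frac{2}{3}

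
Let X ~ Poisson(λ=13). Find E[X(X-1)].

E[X(X-1)] = E[X² - X] = E[X²] - E[X]
E[X] = 13
E[X²] = Var(X) + (E[X])² = 13 + (13)² = 182
E[X(X-1)] = 182 - 13 = 169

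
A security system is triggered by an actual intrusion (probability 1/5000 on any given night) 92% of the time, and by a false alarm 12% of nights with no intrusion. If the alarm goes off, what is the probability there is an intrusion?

Let D = the rare event, + = positive/flagged.
P(D) = 1/5000
P(+|D) = 92/100 = 23/25
P(+|D') = 12/100 = 3/25
P(+) = P(+|D)P(D) + P(+|D')P(D')
     = \frac{23}{25} × \frac{1}{5000} + \frac{3}{25} × \frac{4999}{5000}
     = \frac{751}{6250}
P(D|+) = P(+|D)P(D)/P(+) = \frac{23}{15020}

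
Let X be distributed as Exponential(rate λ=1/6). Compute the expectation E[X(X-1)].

E[X(X-1)] = E[X² - X] = E[X²] - E[X]
E[X] = 6
E[X²] = Var(X) + (E[X])² = 36 + (6)² = 72
E[X(X-1)] = 72 - 6 = 66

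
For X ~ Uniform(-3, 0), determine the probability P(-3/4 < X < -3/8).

P(-3/4 < X < -3/8) = ∫_{-3/4}^{-3/8} f(x) dx
where f(x) = \frac{1}{3}
= \frac{1}{8}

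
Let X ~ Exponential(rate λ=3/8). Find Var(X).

For X ~ Exponential(rate λ=3/8):
Var(X) = \frac{64}{9}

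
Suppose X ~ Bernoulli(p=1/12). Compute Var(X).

For X ~ Bernoulli(p=1/12):
Var(X) = \frac{11}{144}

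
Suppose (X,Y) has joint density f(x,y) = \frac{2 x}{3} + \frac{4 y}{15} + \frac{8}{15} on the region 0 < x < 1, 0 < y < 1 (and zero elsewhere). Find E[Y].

E[Y] = ∫_0^1 ∫_0^1 y × f(x,y) dx dy
= \frac{47}{90}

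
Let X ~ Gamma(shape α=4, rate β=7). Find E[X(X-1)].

E[X(X-1)] = E[X² - X] = E[X²] - E[X]
E[X] = \frac{4}{7}
E[X²] = Var(X) + (E[X])² = \frac{4}{49} + (\frac{4}{7})² = \frac{20}{49}
E[X(X-1)] = \frac{20}{49} - \frac{4}{7} = - \frac{8}{49}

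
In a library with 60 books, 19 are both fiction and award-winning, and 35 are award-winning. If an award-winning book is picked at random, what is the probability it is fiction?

P(A ∩ B) = 19/60
P(B) = 35/60 = 7/12
P(A|B) = P(A ∩ B) / P(B) = (19/60) / (7/12) = 19/35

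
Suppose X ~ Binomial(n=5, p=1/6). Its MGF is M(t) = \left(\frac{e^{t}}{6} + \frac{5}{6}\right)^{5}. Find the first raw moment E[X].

To find E[X], compute M^(1)(0):
M^(1)(t) = \frac{5 \left(\frac{e^{t}}{6} + \frac{5}{6}\right)^{4} e^{t}}{6}
M^(1)(0) = \frac{5}{6}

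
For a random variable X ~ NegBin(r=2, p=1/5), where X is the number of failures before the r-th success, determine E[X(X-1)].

E[X(X-1)] = E[X² - X] = E[X²] - E[X]
E[X] = 8
E[X²] = Var(X) + (E[X])² = 40 + (8)² = 104
E[X(X-1)] = 104 - 8 = 96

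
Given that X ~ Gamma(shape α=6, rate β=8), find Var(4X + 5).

For X ~ Gamma(shape α=6, rate β=8):
Var(X) = \frac{3}{32}
Var(4X + 5) = (4)² × Var(X) = 16 × \frac{3}{32} = \frac{3}{2}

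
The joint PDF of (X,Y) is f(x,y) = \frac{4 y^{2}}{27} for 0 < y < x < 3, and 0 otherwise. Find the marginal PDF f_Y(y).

f_Y(y) = ∫_y^3 \frac{4 y^{2}}{27} dx = \frac{4 y^{2} \left(3 - y\right)}{27}
for 0 < y < 3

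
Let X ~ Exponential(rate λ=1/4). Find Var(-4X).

For X ~ Exponential(rate λ=1/4):
Var(X) = 16
Var(-4X) = (-4)² × Var(X) = 16 × 16 = 256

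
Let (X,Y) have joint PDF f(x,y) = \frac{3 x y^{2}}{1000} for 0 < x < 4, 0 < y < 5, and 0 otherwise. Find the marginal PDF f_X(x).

f_X(x) = ∫_0^5 f(x,y) dy
= ∫_0^5 \frac{3 x y^{2}}{1000} dy
= \frac{x}{8} for 0 < x < 4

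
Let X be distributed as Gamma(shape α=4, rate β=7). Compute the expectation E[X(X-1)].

E[X(X-1)] = E[X² - X] = E[X²] - E[X]
E[X] = \frac{4}{7}
E[X²] = Var(X) + (E[X])² = \frac{4}{49} + (\frac{4}{7})² = \frac{20}{49}
E[X(X-1)] = \frac{20}{49} - \frac{4}{7} = - \frac{8}{49}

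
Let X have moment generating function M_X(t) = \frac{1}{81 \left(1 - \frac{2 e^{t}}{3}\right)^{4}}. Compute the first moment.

To find E[X], compute M^(1)(0):
M^(1)(t) = \frac{8 e^{t}}{243 \left(1 - \frac{2 e^{t}}{3}\right)^{5}}
M^(1)(0) = 8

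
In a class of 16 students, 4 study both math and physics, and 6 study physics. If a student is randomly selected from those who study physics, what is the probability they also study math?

P(A ∩ B) = 4/16 = 1/4
P(B) = 6/16 = 3/8
P(A|B) = P(A ∩ B) / P(B) = (1/4) / (3/8) = 2/3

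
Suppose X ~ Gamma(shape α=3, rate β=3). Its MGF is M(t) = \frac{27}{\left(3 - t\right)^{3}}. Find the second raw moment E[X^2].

To find E[X^2], compute M^(2)(0):
M^(1)(t) = \frac{81}{\left(3 - t\right)^{4}}
M^(2)(t) = \frac{324}{\left(3 - t\right)^{5}}
M^(2)(0) = \frac{4}{3}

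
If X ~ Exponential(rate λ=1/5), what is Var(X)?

For X ~ Exponential(rate λ=1/5):
Var(X) = 25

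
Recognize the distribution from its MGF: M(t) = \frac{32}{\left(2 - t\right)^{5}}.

The MGF M(t) = \frac{32}{\left(2 - t\right)^{5}} is the standard form for the Gamma distribution.
Comparing with the known MGF formula identifies: Gamma(shape α=5, rate β=2)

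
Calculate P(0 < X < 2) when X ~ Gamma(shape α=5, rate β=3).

P(0 < X < 2) = ∫_{0}^{2} f(x) dx
where f(x) = \frac{81 x^{4} e^{- 3 x}}{8}
= 1 - \frac{115}{e^{6}}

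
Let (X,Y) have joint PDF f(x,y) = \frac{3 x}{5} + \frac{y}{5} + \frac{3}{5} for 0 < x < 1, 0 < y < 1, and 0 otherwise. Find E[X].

E[X] = ∫_0^1 ∫_0^1 x × f(x,y) dy dx
= ∫_0^1 ∫_0^1 x × (\frac{3 x}{5} + \frac{y}{5} + \frac{3}{5}) dy dx
= \frac{11}{20}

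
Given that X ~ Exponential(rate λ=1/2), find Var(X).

For X ~ Exponential(rate λ=1/2):
Var(X) = 4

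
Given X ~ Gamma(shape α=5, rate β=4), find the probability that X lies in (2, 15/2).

P(2 < X < 15/2) = ∫_{2}^{15/2} f(x) dx
where f(x) = \frac{128 x^{4} e^{- 4 x}}{3}
= \frac{11 \left(-3521 + 27 e^{22}\right)}{e^{30}}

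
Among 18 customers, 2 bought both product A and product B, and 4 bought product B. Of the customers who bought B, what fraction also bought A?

P(A ∩ B) = 2/18 = 1/9
P(B) = 4/18 = 2/9
P(A|B) = P(A ∩ B) / P(B) = (1/9) / (2/9) = 1/2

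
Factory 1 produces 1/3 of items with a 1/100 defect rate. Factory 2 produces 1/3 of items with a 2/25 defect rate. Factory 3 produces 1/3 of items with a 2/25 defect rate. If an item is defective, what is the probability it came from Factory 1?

Using Bayes' theorem:
P(F1) = 1/3, P(D|F1) = 1/100
P(F2) = 1/3, P(D|F2) = 2/25
P(F3) = 1/3, P(D|F3) = 2/25
P(D) = P(D|F1)P(F1) + P(D|F2)P(F2) + P(D|F3)P(F3)
     = \frac{17}{300}
P(F1|D) = P(D|F1)P(F1) / P(D)
= \frac{1}{17}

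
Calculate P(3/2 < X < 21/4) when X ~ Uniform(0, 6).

P(3/2 < X < 21/4) = ∫_{3/2}^{21/4} f(x) dx
where f(x) = \frac{1}{6}
= \frac{5}{8}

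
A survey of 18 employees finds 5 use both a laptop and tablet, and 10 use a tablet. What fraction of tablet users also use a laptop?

P(A ∩ B) = 5/18
P(B) = 10/18 = 5/9
P(A|B) = P(A ∩ B) / P(B) = (5/18) / (5/9) = 1/2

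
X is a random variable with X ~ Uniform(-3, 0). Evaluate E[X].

For X ~ Uniform(-3, 0), the expected value is:
E[X] = - \frac{3}{2}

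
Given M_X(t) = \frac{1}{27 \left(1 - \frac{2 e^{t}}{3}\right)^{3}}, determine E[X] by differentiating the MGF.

To find E[X], compute M^(1)(0):
M^(1)(t) = \frac{2 e^{t}}{27 \left(1 - \frac{2 e^{t}}{3}\right)^{4}}
M^(1)(0) = 6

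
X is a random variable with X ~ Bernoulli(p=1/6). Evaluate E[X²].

Using the identity E[X²] = Var(X) + (E[X])²:
E[X] = \frac{1}{6}
Var(X) = \frac{5}{36}
E[X²] = \frac{5}{36} + (\frac{1}{6})²
= \frac{1}{6}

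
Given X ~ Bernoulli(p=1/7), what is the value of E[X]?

For X ~ Bernoulli(p=1/7), the expected value is:
E[X] = \frac{1}{7}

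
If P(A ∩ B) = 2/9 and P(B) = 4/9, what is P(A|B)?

P(A|B) = P(A ∩ B) / P(B)
= (2/9) / (4/9)
= 1/2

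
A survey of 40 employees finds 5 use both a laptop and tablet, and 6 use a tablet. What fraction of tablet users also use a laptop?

P(A ∩ B) = 5/40 = 1/8
P(B) = 6/40 = 3/20
P(A|B) = P(A ∩ B) / P(B) = (1/8) / (3/20) = 5/6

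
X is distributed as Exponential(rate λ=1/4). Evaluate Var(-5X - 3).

For X ~ Exponential(rate λ=1/4):
Var(X) = 16
Var(-5X - 3) = (-5)² × Var(X) = 25 × 16 = 400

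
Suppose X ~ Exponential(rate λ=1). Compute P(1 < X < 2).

P(1 < X < 2) = ∫_{1}^{2} f(x) dx
where f(x) = e^{- x}
= - \frac{1 - e}{e^{2}}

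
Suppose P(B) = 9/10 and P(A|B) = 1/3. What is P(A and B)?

By definition, P(A|B) = P(A ∩ B) / P(B)
So P(A ∩ B) = P(A|B) × P(B)
= 1/3 × 9/10
= 3/10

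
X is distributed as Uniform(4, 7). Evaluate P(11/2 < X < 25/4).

P(11/2 < X < 25/4) = ∫_{11/2}^{25/4} f(x) dx
where f(x) = \frac{1}{3}
= \frac{1}{4}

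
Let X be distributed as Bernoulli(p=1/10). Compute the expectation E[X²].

Using the identity E[X²] = Var(X) + (E[X])²:
E[X] = \frac{1}{10}
Var(X) = \frac{9}{100}
E[X²] = \frac{9}{100} + (\frac{1}{10})²
= \frac{1}{10}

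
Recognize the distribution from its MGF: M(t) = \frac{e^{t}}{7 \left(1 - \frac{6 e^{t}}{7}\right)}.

The MGF M(t) = \frac{e^{t}}{7 \left(1 - \frac{6 e^{t}}{7}\right)} is the standard form for the Geometric distribution.
Comparing with the known MGF formula identifies: Geometric(p=1/7), X = trial number of first success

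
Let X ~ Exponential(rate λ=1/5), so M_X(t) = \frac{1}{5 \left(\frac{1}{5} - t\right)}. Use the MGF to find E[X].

To find E[X], compute M^(1)(0):
M^(1)(t) = \frac{1}{5 \left(\frac{1}{5} - t\right)^{2}}
M^(1)(0) = 5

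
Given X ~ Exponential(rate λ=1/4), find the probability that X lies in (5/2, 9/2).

P(5/2 < X < 9/2) = ∫_{5/2}^{9/2} f(x) dx
where f(x) = \frac{e^{- \frac{x}{4}}}{4}
= - \frac{1 - e^{\frac{1}{2}}}{e^{\frac{9}{8}}}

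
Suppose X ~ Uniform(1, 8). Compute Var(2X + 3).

For X ~ Uniform(1, 8):
Var(X) = \frac{49}{12}
Var(2X + 3) = (2)² × Var(X) = 4 × \frac{49}{12} = \frac{49}{3}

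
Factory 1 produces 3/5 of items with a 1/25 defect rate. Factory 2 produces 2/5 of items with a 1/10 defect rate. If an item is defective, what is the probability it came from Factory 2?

Using Bayes' theorem:
P(F1) = 3/5, P(D|F1) = 1/25
P(F2) = 2/5, P(D|F2) = 1/10
P(D) = P(D|F1)P(F1) + P(D|F2)P(F2)
     = \frac{8}{125}
P(F2|D) = P(D|F2)P(F2) / P(D)
= \frac{5}{8}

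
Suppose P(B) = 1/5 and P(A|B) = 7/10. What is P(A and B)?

By definition, P(A|B) = P(A ∩ B) / P(B)
So P(A ∩ B) = P(A|B) × P(B)
= 7/10 × 1/5
= 7/50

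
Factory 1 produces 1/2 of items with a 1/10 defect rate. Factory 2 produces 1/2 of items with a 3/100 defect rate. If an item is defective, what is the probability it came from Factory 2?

Using Bayes' theorem:
P(F1) = 1/2, P(D|F1) = 1/10
P(F2) = 1/2, P(D|F2) = 3/100
P(D) = P(D|F1)P(F1) + P(D|F2)P(F2)
     = \frac{13}{200}
P(F2|D) = P(D|F2)P(F2) / P(D)
= \frac{3}{13}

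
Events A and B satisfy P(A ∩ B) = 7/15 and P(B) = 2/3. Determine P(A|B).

P(A|B) = P(A ∩ B) / P(B)
= (7/15) / (2/3)
= 7/10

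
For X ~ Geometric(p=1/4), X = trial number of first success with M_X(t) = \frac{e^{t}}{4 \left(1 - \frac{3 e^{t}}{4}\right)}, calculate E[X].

To find E[X], compute M^(1)(0):
M^(1)(t) = \frac{e^{t}}{4 \left(1 - \frac{3 e^{t}}{4}\right)} + \frac{3 e^{2 t}}{16 \left(1 - \frac{3 e^{t}}{4}\right)^{2}}
M^(1)(0) = 4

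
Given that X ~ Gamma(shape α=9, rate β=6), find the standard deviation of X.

For X ~ Gamma(shape α=9, rate β=6):
Var(X) = \frac{1}{4}
SD(X) = √(Var(X)) = √(\frac{1}{4}) = \frac{1}{2}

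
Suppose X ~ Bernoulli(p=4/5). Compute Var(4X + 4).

For X ~ Bernoulli(p=4/5):
Var(X) = \frac{4}{25}
Var(4X + 4) = (4)² × Var(X) = 16 × \frac{4}{25} = \frac{64}{25}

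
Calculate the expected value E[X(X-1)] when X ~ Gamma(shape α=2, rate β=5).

E[X(X-1)] = E[X² - X] = E[X²] - E[X]
E[X] = \frac{2}{5}
E[X²] = Var(X) + (E[X])² = \frac{2}{25} + (\frac{2}{5})² = \frac{6}{25}
E[X(X-1)] = \frac{6}{25} - \frac{2}{5} = - \frac{4}{25}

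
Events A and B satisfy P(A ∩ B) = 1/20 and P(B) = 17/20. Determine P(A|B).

P(A|B) = P(A ∩ B) / P(B)
= (1/20) / (17/20)
= 1/17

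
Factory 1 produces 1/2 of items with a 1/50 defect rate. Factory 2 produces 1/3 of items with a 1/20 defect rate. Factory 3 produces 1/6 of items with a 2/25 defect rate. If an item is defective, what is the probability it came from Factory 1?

Using Bayes' theorem:
P(F1) = 1/2, P(D|F1) = 1/50
P(F2) = 1/3, P(D|F2) = 1/20
P(F3) = 1/6, P(D|F3) = 2/25
P(D) = P(D|F1)P(F1) + P(D|F2)P(F2) + P(D|F3)P(F3)
     = \frac{1}{25}
P(F1|D) = P(D|F1)P(F1) / P(D)
= \frac{1}{4}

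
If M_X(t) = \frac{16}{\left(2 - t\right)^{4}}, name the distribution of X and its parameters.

The MGF M(t) = \frac{16}{\left(2 - t\right)^{4}} is the standard form for the Gamma distribution.
Comparing with the known MGF formula identifies: Gamma(shape α=4, rate β=2)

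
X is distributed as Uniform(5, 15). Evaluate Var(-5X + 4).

For X ~ Uniform(5, 15):
Var(X) = \frac{25}{3}
Var(-5X + 4) = (-5)² × Var(X) = 25 × \frac{25}{3} = \frac{625}{3}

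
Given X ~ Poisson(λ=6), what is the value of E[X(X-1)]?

E[X(X-1)] = E[X² - X] = E[X²] - E[X]
E[X] = 6
E[X²] = Var(X) + (E[X])² = 6 + (6)² = 42
E[X(X-1)] = 42 - 6 = 36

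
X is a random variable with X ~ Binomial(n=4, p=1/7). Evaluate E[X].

For X ~ Binomial(n=4, p=1/7), the expected value is:
E[X] = \frac{4}{7}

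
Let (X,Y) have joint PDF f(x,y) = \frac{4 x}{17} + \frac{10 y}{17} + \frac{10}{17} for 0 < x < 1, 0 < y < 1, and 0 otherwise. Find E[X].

E[X] = ∫_0^1 ∫_0^1 x × f(x,y) dy dx
= ∫_0^1 ∫_0^1 x × (\frac{4 x}{17} + \frac{10 y}{17} + \frac{10}{17}) dy dx
= \frac{53}{102}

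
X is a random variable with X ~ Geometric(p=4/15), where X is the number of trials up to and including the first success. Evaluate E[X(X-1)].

E[X(X-1)] = E[X² - X] = E[X²] - E[X]
E[X] = \frac{15}{4}
E[X²] = Var(X) + (E[X])² = \frac{165}{16} + (\frac{15}{4})² = \frac{195}{8}
E[X(X-1)] = \frac{195}{8} - \frac{15}{4} = \frac{165}{8}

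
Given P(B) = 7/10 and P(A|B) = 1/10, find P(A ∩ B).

By definition, P(A|B) = P(A ∩ B) / P(B)
So P(A ∩ B) = P(A|B) × P(B)
= 1/10 × 7/10
= 7/100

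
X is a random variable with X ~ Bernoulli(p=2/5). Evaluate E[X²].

Using the identity E[X²] = Var(X) + (E[X])²:
E[X] = \frac{2}{5}
Var(X) = \frac{6}{25}
E[X²] = \frac{6}{25} + (\frac{2}{5})²
= \frac{2}{5}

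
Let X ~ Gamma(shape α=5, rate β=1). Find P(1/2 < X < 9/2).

P(1/2 < X < 9/2) = ∫_{1/2}^{9/2} f(x) dx
where f(x) = \frac{x^{4} e^{- x}}{24}
= \frac{-6131 + 211 e^{4}}{128 e^{\frac{9}{2}}}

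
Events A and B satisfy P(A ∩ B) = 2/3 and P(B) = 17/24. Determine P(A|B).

P(A|B) = P(A ∩ B) / P(B)
= (2/3) / (17/24)
= 16/17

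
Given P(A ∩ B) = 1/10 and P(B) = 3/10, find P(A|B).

P(A|B) = P(A ∩ B) / P(B)
= (1/10) / (3/10)
= 1/3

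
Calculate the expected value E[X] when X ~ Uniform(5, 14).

For X ~ Uniform(5, 14), the expected value is:
E[X] = \frac{19}{2}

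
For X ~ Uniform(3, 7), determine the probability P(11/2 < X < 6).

P(11/2 < X < 6) = ∫_{11/2}^{6} f(x) dx
where f(x) = \frac{1}{4}
= \frac{1}{8}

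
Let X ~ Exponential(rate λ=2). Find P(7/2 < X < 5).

P(7/2 < X < 5) = ∫_{7/2}^{5} f(x) dx
where f(x) = 2 e^{- 2 x}
= - \frac{1 - e^{3}}{e^{10}}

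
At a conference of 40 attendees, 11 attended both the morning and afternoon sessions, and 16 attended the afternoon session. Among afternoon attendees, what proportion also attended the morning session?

P(A ∩ B) = 11/40
P(B) = 16/40 = 2/5
P(A|B) = P(A ∩ B) / P(B) = (11/40) / (2/5) = 11/16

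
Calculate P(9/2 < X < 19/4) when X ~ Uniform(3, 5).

P(9/2 < X < 19/4) = ∫_{9/2}^{19/4} f(x) dx
where f(x) = \frac{1}{2}
= \frac{1}{8}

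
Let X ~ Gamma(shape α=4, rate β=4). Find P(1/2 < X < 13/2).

P(1/2 < X < 13/2) = ∫_{1/2}^{13/2} f(x) dx
where f(x) = \frac{128 x^{3} e^{- 4 x}}{3}
= \frac{-9883 + 19 e^{24}}{3 e^{26}}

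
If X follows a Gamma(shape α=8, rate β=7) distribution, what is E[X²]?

Using the identity E[X²] = Var(X) + (E[X])²:
E[X] = \frac{8}{7}
Var(X) = \frac{8}{49}
E[X²] = \frac{8}{49} + (\frac{8}{7})²
= \frac{72}{49}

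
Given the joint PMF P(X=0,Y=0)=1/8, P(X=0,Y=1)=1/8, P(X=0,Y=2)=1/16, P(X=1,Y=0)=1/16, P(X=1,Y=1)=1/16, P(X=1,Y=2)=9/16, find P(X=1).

P(X=1) = P(X=1,Y=0) + P(X=1,Y=1) + P(X=1,Y=2)
= 1/16 + 1/16 + 9/16
= 11/16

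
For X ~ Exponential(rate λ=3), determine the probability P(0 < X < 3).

P(0 < X < 3) = ∫_{0}^{3} f(x) dx
where f(x) = 3 e^{- 3 x}
= 1 - e^{-9}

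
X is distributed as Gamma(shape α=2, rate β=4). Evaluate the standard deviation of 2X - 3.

For X ~ Gamma(shape α=2, rate β=4):
Var(X) = \frac{1}{8}
SD(X) = √(Var(X)) = √(\frac{1}{8}) = \frac{\sqrt{2}}{4}
SD(2X - 3) = |2| × SD(X) = 2 × \frac{\sqrt{2}}{4} = \frac{\sqrt{2}}{2}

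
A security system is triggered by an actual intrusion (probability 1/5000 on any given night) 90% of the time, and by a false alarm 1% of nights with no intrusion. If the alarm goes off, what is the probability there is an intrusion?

Let D = the rare event, + = positive/flagged.
P(D) = 1/5000
P(+|D) = 90/100 = 9/10
P(+|D') = 1/100
P(+) = P(+|D)P(D) + P(+|D')P(D')
     = \frac{9}{10} × \frac{1}{5000} + \frac{1}{100} × \frac{4999}{5000}
     = \frac{5089}{500000}
P(D|+) = P(+|D)P(D)/P(+) = \frac{90}{5089}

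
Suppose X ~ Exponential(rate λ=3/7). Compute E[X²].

Using the identity E[X²] = Var(X) + (E[X])²:
E[X] = \frac{7}{3}
Var(X) = \frac{49}{9}
E[X²] = \frac{49}{9} + (\frac{7}{3})²
= \frac{98}{9}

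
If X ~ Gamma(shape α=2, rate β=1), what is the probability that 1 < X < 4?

P(1 < X < 4) = ∫_{1}^{4} f(x) dx
where f(x) = x e^{- x}
= \frac{-5 + 2 e^{3}}{e^{4}}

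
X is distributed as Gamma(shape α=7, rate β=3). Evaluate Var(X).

For X ~ Gamma(shape α=7, rate β=3):
Var(X) = \frac{7}{9}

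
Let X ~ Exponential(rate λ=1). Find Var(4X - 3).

For X ~ Exponential(rate λ=1):
Var(X) = 1
Var(4X - 3) = (4)² × Var(X) = 16 × 1 = 16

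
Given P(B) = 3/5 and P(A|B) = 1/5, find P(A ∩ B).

By definition, P(A|B) = P(A ∩ B) / P(B)
So P(A ∩ B) = P(A|B) × P(B)
= 1/5 × 3/5
= 3/25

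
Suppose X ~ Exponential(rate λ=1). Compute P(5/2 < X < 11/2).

P(5/2 < X < 11/2) = ∫_{5/2}^{11/2} f(x) dx
where f(x) = e^{- x}
= - \frac{1 - e^{3}}{e^{\frac{11}{2}}}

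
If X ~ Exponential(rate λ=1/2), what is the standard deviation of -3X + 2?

For X ~ Exponential(rate λ=1/2):
Var(X) = 4
SD(X) = √(Var(X)) = √(4) = 2
SD(-3X + 2) = |-3| × SD(X) = 3 × 2 = 6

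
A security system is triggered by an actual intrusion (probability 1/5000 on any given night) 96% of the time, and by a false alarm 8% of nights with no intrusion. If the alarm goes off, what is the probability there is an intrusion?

Let D = the rare event, + = positive/flagged.
P(D) = 1/5000
P(+|D) = 96/100 = 24/25
P(+|D') = 8/100 = 2/25
P(+) = P(+|D)P(D) + P(+|D')P(D')
     = \frac{24}{25} × \frac{1}{5000} + \frac{2}{25} × \frac{4999}{5000}
     = \frac{5011}{62500}
P(D|+) = P(+|D)P(D)/P(+) = \frac{12}{5011}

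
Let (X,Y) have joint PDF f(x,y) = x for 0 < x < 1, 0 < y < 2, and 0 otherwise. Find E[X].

f_X(x) = ∫_0^2 x dy = 2 x
E[X] = ∫_0^1 x × (2 x) dx = \frac{2}{3}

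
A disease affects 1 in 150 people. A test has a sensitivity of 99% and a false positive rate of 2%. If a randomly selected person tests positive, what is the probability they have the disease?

Let D = the rare event, + = positive/flagged.
P(D) = 1/150
P(+|D) = 99/100
P(+|D') = 2/100 = 1/50
P(+) = P(+|D)P(D) + P(+|D')P(D')
     = \frac{99}{100} × \frac{1}{150} + \frac{1}{50} × \frac{149}{150}
     = \frac{397}{15000}
P(D|+) = P(+|D)P(D)/P(+) = \frac{99}{397}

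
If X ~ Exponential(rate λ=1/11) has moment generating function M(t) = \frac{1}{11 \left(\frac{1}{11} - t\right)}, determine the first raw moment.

To find E[X], compute M^(1)(0):
M^(1)(t) = \frac{1}{11 \left(\frac{1}{11} - t\right)^{2}}
M^(1)(0) = 11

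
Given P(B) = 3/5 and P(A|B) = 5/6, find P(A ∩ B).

By definition, P(A|B) = P(A ∩ B) / P(B)
So P(A ∩ B) = P(A|B) × P(B)
= 5/6 × 3/5
= 1/2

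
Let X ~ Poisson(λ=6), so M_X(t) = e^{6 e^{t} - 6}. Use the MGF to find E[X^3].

To find E[X^3], compute M^(3)(0):
M^(1)(t) = 6 e^{t} e^{6 e^{t} - 6}
M^(2)(t) = 36 e^{2 t} e^{6 e^{t} - 6} + 6 e^{t} e^{6 e^{t} - 6}
M^(3)(t) = 216 e^{3 t} e^{6 e^{t} - 6} + 108 e^{2 t} e^{6 e^{t} - 6} + 6 e^{t} e^{6 e^{t} - 6}
M^(3)(0) = 330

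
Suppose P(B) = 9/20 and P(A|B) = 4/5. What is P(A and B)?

By definition, P(A|B) = P(A ∩ B) / P(B)
So P(A ∩ B) = P(A|B) × P(B)
= 4/5 × 9/20
= 9/25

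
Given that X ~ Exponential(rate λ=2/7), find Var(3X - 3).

For X ~ Exponential(rate λ=2/7):
Var(X) = \frac{49}{4}
Var(3X - 3) = (3)² × Var(X) = 9 × \frac{49}{4} = \frac{441}{4}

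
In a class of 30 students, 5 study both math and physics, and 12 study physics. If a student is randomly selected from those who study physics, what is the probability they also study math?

P(A ∩ B) = 5/30 = 1/6
P(B) = 12/30 = 2/5
P(A|B) = P(A ∩ B) / P(B) = (1/6) / (2/5) = 5/12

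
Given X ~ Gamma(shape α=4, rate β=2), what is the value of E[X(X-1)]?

E[X(X-1)] = E[X² - X] = E[X²] - E[X]
E[X] = 2
E[X²] = Var(X) + (E[X])² = 1 + (2)² = 5
E[X(X-1)] = 5 - 2 = 3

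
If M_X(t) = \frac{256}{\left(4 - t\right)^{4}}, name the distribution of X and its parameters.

The MGF M(t) = \frac{256}{\left(4 - t\right)^{4}} is the standard form for the Gamma distribution.
Comparing with the known MGF formula identifies: Gamma(shape α=4, rate β=4)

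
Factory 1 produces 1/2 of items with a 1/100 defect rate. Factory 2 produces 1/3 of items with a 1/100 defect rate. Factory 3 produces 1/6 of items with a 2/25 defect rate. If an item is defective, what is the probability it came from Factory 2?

Using Bayes' theorem:
P(F1) = 1/2, P(D|F1) = 1/100
P(F2) = 1/3, P(D|F2) = 1/100
P(F3) = 1/6, P(D|F3) = 2/25
P(D) = P(D|F1)P(F1) + P(D|F2)P(F2) + P(D|F3)P(F3)
     = \frac{13}{600}
P(F2|D) = P(D|F2)P(F2) / P(D)
= \frac{2}{13}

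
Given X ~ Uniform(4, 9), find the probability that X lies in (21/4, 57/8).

P(21/4 < X < 57/8) = ∫_{21/4}^{57/8} f(x) dx
where f(x) = \frac{1}{5}
= \frac{3}{8}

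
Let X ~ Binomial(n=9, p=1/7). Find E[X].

For X ~ Binomial(n=9, p=1/7), the expected value is:
E[X] = \frac{9}{7}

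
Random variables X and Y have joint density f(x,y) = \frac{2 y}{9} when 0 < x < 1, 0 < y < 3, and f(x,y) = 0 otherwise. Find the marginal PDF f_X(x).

f_X(x) = ∫_0^3 f(x,y) dy
= ∫_0^3 \frac{2 y}{9} dy
= 1 for 0 < x < 1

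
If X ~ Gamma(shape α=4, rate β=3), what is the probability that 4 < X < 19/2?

P(4 < X < 19/2) = ∫_{4}^{19/2} f(x) dx
where f(x) = \frac{27 x^{3} e^{- 3 x}}{2}
= - \frac{68701}{16 e^{\frac{57}{2}}} + \frac{373}{e^{12}}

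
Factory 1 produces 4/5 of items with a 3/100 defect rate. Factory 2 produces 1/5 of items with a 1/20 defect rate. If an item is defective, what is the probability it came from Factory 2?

Using Bayes' theorem:
P(F1) = 4/5, P(D|F1) = 3/100
P(F2) = 1/5, P(D|F2) = 1/20
P(D) = P(D|F1)P(F1) + P(D|F2)P(F2)
     = \frac{17}{500}
P(F2|D) = P(D|F2)P(F2) / P(D)
= \frac{5}{17}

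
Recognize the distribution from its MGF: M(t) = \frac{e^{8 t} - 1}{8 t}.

The MGF M(t) = \frac{e^{8 t} - 1}{8 t} is the standard form for the Uniform distribution.
Comparing with the known MGF formula identifies: Uniform(0, 8)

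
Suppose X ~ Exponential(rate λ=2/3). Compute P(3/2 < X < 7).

P(3/2 < X < 7) = ∫_{3/2}^{7} f(x) dx
where f(x) = \frac{2 e^{- \frac{2 x}{3}}}{3}
= - \frac{1}{e^{\frac{14}{3}}} + e^{-1}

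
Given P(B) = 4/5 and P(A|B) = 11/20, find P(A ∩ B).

By definition, P(A|B) = P(A ∩ B) / P(B)
So P(A ∩ B) = P(A|B) × P(B)
= 11/20 × 4/5
= 11/25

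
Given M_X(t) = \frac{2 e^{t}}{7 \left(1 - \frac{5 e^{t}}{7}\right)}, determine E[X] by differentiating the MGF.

To find E[X], compute M^(1)(0):
M^(1)(t) = \frac{2 e^{t}}{7 \left(1 - \frac{5 e^{t}}{7}\right)} + \frac{10 e^{2 t}}{49 \left(1 - \frac{5 e^{t}}{7}\right)^{2}}
M^(1)(0) = \frac{7}{2}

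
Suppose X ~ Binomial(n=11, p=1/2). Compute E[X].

For X ~ Binomial(n=11, p=1/2), the expected value is:
E[X] = \frac{11}{2}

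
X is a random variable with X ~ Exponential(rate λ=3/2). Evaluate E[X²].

Using the identity E[X²] = Var(X) + (E[X])²:
E[X] = \frac{2}{3}
Var(X) = \frac{4}{9}
E[X²] = \frac{4}{9} + (\frac{2}{3})²
= \frac{8}{9}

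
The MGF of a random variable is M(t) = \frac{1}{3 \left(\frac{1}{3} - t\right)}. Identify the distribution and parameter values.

The MGF M(t) = \frac{1}{3 \left(\frac{1}{3} - t\right)} is the standard form for the Exponential distribution.
Comparing with the known MGF formula identifies: Exponential(rate λ=1/3)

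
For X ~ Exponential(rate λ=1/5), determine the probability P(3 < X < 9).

P(3 < X < 9) = ∫_{3}^{9} f(x) dx
where f(x) = \frac{e^{- \frac{x}{5}}}{5}
= - \frac{1 - e^{\frac{6}{5}}}{e^{\frac{9}{5}}}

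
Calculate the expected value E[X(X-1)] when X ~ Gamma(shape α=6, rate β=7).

E[X(X-1)] = E[X² - X] = E[X²] - E[X]
E[X] = \frac{6}{7}
E[X²] = Var(X) + (E[X])² = \frac{6}{49} + (\frac{6}{7})² = \frac{6}{7}
E[X(X-1)] = \frac{6}{7} - \frac{6}{7} = 0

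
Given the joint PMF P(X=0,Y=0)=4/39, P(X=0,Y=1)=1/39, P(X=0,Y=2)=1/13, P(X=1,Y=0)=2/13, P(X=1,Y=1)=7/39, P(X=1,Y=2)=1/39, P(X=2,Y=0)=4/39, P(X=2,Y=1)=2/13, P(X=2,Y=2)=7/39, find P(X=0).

P(X=0) = P(X=0,Y=0) + P(X=0,Y=1) + P(X=0,Y=2)
= 4/39 + 1/39 + 1/13
= 8/39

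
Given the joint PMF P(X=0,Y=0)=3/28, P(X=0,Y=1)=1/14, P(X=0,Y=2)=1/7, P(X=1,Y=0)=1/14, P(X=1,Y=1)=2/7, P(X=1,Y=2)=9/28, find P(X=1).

P(X=1) = P(X=1,Y=0) + P(X=1,Y=1) + P(X=1,Y=2)
= 1/14 + 2/7 + 9/28
= 19/28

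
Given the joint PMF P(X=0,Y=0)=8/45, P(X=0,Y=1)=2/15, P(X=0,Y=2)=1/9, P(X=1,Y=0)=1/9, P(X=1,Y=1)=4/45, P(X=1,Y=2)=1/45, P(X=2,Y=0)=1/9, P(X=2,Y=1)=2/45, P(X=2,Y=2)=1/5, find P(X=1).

P(X=1) = P(X=1,Y=0) + P(X=1,Y=1) + P(X=1,Y=2)
= 1/9 + 4/45 + 1/45
= 2/9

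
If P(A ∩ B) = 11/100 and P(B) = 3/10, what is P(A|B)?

P(A|B) = P(A ∩ B) / P(B)
= (11/100) / (3/10)
= 11/30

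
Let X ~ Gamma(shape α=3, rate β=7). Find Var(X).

For X ~ Gamma(shape α=3, rate β=7):
Var(X) = \frac{3}{49}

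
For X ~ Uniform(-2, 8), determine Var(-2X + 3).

For X ~ Uniform(-2, 8):
Var(X) = \frac{25}{3}
Var(-2X + 3) = (-2)² × Var(X) = 4 × \frac{25}{3} = \frac{100}{3}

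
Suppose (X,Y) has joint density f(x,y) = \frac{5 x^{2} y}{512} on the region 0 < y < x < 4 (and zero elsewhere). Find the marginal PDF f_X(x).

f_X(x) = ∫_0^x \frac{5 x^{2} y}{512} dy = \frac{5 x^{4}}{1024}
for 0 < x < 4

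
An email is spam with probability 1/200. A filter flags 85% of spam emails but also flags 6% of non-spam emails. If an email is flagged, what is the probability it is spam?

Let D = the rare event, + = positive/flagged.
P(D) = 1/200
P(+|D) = 85/100 = 17/20
P(+|D') = 6/100 = 3/50
P(+) = P(+|D)P(D) + P(+|D')P(D')
     = \frac{17}{20} × \frac{1}{200} + \frac{3}{50} × \frac{199}{200}
     = \frac{1279}{20000}
P(D|+) = P(+|D)P(D)/P(+) = \frac{85}{1279}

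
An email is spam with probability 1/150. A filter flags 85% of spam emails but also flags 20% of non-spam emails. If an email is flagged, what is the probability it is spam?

Let D = the rare event, + = positive/flagged.
P(D) = 1/150
P(+|D) = 85/100 = 17/20
P(+|D') = 20/100 = 1/5
P(+) = P(+|D)P(D) + P(+|D')P(D')
     = \frac{17}{20} × \frac{1}{150} + \frac{1}{5} × \frac{149}{150}
     = \frac{613}{3000}
P(D|+) = P(+|D)P(D)/P(+) = \frac{17}{613}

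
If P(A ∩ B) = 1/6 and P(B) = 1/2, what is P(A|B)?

P(A|B) = P(A ∩ B) / P(B)
= (1/6) / (1/2)
= 1/3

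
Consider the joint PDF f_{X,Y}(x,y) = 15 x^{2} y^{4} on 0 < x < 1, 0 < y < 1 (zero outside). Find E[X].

E[X] = ∫_0^1 ∫_0^1 x × f(x,y) dy dx
= ∫_0^1 ∫_0^1 x × (15 x^{2} y^{4}) dy dx
= \frac{3}{4}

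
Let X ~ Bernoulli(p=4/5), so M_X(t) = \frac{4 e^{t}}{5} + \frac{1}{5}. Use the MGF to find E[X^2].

To find E[X^2], compute M^(2)(0):
M^(1)(t) = \frac{4 e^{t}}{5}
M^(2)(t) = \frac{4 e^{t}}{5}
M^(2)(0) = \frac{4}{5}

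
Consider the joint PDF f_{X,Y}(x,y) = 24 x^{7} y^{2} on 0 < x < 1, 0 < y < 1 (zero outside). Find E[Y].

E[Y] = ∫_0^1 ∫_0^1 y × f(x,y) dx dy
= \frac{3}{4}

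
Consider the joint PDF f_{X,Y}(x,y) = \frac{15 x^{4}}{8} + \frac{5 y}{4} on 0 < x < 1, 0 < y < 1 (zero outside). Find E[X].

E[X] = ∫_0^1 ∫_0^1 x × f(x,y) dy dx
= ∫_0^1 ∫_0^1 x × (\frac{15 x^{4}}{8} + \frac{5 y}{4}) dy dx
= \frac{5}{8}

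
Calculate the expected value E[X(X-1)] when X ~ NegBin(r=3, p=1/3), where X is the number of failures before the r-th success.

E[X(X-1)] = E[X² - X] = E[X²] - E[X]
E[X] = 6
E[X²] = Var(X) + (E[X])² = 18 + (6)² = 54
E[X(X-1)] = 54 - 6 = 48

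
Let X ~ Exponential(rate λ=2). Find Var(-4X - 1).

For X ~ Exponential(rate λ=2):
Var(X) = \frac{1}{4}
Var(-4X - 1) = (-4)² × Var(X) = 16 × \frac{1}{4} = 4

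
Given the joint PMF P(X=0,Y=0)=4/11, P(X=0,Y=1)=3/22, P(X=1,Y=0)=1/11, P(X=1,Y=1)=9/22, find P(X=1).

P(X=1) = P(X=1,Y=0) + P(X=1,Y=1)
= 1/11 + 9/22
= 1/2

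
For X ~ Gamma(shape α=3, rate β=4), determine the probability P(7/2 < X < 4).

P(7/2 < X < 4) = ∫_{7/2}^{4} f(x) dx
where f(x) = 32 x^{2} e^{- 4 x}
= \frac{-145 + 113 e^{2}}{e^{16}}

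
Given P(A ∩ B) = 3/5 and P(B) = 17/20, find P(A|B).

P(A|B) = P(A ∩ B) / P(B)
= (3/5) / (17/20)
= 12/17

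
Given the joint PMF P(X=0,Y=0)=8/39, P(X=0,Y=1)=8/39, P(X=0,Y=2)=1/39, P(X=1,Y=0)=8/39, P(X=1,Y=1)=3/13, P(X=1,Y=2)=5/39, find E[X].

First find marginal of X:
P(X=0) = 17/39
P(X=1) = 22/39
E[X] = 0 × 17/39 + 1 × 22/39 = 22/39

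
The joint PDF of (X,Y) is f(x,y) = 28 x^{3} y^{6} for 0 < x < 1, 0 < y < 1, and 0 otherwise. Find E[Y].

E[Y] = ∫_0^1 ∫_0^1 y × f(x,y) dx dy
= \frac{7}{8}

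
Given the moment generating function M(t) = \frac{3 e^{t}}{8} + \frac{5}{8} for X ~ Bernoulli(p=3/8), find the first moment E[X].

To find E[X], compute M^(1)(0):
M^(1)(t) = \frac{3 e^{t}}{8}
M^(1)(0) = \frac{3}{8}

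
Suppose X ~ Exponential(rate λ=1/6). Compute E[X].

For X ~ Exponential(rate λ=1/6), the expected value is:
E[X] = 6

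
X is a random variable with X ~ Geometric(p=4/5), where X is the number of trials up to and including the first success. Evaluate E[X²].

Using the identity E[X²] = Var(X) + (E[X])²:
E[X] = \frac{5}{4}
Var(X) = \frac{5}{16}
E[X²] = \frac{5}{16} + (\frac{5}{4})²
= \frac{15}{8}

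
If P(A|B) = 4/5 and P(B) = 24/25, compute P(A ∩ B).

By definition, P(A|B) = P(A ∩ B) / P(B)
So P(A ∩ B) = P(A|B) × P(B)
= 4/5 × 24/25
= 96/125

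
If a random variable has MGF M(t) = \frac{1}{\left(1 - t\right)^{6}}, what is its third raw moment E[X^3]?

To find E[X^3], compute M^(3)(0):
M^(1)(t) = \frac{6}{\left(1 - t\right)^{7}}
M^(2)(t) = \frac{42}{\left(1 - t\right)^{8}}
M^(3)(t) = \frac{336}{\left(1 - t\right)^{9}}
M^(3)(0) = 336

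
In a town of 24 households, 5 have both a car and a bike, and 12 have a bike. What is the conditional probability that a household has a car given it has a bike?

P(A ∩ B) = 5/24
P(B) = 12/24 = 1/2
P(A|B) = P(A ∩ B) / P(B) = (5/24) / (1/2) = 5/12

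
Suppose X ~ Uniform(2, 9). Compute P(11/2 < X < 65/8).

P(11/2 < X < 65/8) = ∫_{11/2}^{65/8} f(x) dx
where f(x) = \frac{1}{7}
= \frac{3}{8}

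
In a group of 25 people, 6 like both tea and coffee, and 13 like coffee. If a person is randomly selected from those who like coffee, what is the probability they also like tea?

P(A ∩ B) = 6/25
P(B) = 13/25
P(A|B) = P(A ∩ B) / P(B) = (6/25) / (13/25) = 6/13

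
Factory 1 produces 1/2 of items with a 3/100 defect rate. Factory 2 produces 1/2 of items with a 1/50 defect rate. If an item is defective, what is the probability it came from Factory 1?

Using Bayes' theorem:
P(F1) = 1/2, P(D|F1) = 3/100
P(F2) = 1/2, P(D|F2) = 1/50
P(D) = P(D|F1)P(F1) + P(D|F2)P(F2)
     = \frac{1}{40}
P(F1|D) = P(D|F1)P(F1) / P(D)
= \frac{3}{5}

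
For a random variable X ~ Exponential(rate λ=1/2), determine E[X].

For X ~ Exponential(rate λ=1/2), the expected value is:
E[X] = 2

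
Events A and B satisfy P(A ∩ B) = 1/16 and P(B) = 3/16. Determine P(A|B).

P(A|B) = P(A ∩ B) / P(B)
= (1/16) / (3/16)
= 1/3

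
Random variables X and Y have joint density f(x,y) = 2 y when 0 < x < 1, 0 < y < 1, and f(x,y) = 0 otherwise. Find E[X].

f_X(x) = ∫_0^1 2 y dy = 1
E[X] = ∫_0^1 x × (1) dx = \frac{1}{2}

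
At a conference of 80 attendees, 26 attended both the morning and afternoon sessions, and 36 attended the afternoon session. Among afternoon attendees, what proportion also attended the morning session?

P(A ∩ B) = 26/80 = 13/40
P(B) = 36/80 = 9/20
P(A|B) = P(A ∩ B) / P(B) = (13/40) / (9/20) = 13/18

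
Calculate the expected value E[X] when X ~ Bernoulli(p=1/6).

For X ~ Bernoulli(p=1/6), the expected value is:
E[X] = \frac{1}{6}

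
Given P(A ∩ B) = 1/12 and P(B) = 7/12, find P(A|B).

P(A|B) = P(A ∩ B) / P(B)
= (1/12) / (7/12)
= 1/7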